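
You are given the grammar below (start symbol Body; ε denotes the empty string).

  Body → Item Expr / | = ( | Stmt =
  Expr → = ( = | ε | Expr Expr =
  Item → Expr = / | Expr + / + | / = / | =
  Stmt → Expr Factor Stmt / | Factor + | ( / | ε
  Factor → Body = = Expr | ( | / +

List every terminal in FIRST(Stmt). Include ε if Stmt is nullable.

{ (, +, /, =, ε }

From Stmt → Expr Factor Stmt /: Expr nullable, take FIRST(Expr) ∪ FIRST(Factor) = { (, +, /, = }.
From Stmt → Factor +: add FIRST(Factor) = { (, +, /, = }.
Stmt → ( / contributes {(}.
Stmt → ε contributes ε.
Union: FIRST(Stmt) = { (, +, /, =, ε }.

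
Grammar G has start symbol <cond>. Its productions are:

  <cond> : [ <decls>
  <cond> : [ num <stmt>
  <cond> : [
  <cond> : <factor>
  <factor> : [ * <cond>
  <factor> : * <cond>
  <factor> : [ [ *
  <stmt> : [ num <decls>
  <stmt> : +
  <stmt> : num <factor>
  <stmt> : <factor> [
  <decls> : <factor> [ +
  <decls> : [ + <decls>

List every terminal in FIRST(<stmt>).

{ *, +, [, num }

<stmt> : [ num <decls> contributes {[}.
<stmt> : + contributes {+}.
<stmt> : num <factor> contributes {num}.
From <stmt> : <factor> [: add FIRST(<factor>) = { *, [ }.
Union: FIRST(<stmt>) = { *, +, [, num }.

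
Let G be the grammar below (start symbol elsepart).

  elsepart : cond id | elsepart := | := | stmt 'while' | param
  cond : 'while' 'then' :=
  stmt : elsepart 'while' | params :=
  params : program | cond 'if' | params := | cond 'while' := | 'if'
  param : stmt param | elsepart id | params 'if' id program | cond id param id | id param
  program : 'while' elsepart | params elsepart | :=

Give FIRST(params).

From params : program: add FIRST(program) = { 'if', 'while', := }.
From params : cond 'if': add FIRST(cond) = { 'while' }.
From params : params :=: add FIRST(params) = { 'if', 'while', := }.
From params : cond 'while' :=: add FIRST(cond) = { 'while' }.
params : 'if' contributes {'if'}.
Union: FIRST(params) = { 'if', 'while', := }.

{ 'if', 'while', := }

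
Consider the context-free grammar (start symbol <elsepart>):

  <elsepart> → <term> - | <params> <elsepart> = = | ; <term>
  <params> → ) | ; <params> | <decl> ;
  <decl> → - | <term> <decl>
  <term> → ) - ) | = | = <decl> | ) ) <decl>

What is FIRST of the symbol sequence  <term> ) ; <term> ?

{ ), = }

Add FIRST(<term>) = { ), = }; <term> is not nullable, stop.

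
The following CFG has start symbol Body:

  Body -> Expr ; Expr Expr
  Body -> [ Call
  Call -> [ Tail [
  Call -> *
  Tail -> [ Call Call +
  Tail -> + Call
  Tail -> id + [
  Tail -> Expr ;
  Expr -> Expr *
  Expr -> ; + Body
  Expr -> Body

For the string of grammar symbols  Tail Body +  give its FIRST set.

Add FIRST(Tail) = { +, ;, [, id }; Tail is not nullable, stop.

{ +, ;, [, id }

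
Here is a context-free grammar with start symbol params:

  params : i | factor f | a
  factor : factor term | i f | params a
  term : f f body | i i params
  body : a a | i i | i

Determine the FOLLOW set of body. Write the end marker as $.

{ f, i }

In term : f f body: body is at the end, add FOLLOW(term) = { f, i }.
Union: FOLLOW(body) = { f, i }.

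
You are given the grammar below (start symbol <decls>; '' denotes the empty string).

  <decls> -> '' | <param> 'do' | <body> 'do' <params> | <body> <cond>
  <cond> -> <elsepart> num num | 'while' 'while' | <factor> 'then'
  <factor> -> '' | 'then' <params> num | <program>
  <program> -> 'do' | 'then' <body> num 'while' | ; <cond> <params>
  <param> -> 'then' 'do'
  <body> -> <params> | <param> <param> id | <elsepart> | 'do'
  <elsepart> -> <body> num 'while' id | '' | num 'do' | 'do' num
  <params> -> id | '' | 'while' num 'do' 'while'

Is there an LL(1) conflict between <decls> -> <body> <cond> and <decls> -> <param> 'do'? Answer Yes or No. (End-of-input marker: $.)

FIRST(<body> <cond>) = { 'do', 'then', 'while', ;, id, num } and FIRST(<param> 'do') = { 'then' }.
Both contain 'then', so the two alternatives are not disjoint — LL(1) conflict.

Yes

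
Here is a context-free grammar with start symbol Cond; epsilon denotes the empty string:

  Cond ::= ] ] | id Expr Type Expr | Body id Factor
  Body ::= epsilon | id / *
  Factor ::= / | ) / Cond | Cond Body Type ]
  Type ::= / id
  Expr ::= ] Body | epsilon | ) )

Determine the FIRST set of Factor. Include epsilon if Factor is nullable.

{ ), /, ], id }

Factor ::= / contributes {/}.
Factor ::= ) / Cond contributes {)}.
From Factor ::= Cond Body Type ]: add FIRST(Cond) = { ], id }.
Union: FIRST(Factor) = { ), /, ], id }.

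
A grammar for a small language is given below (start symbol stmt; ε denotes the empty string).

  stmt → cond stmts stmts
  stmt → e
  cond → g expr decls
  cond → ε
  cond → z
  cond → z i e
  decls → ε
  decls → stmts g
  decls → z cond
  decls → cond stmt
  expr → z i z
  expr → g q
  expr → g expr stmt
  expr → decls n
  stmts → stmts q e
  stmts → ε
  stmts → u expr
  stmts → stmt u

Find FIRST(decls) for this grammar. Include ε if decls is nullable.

{ e, g, q, u, z, ε }

decls → ε contributes ε.
From decls → stmts g: stmts nullable, take FIRST(stmts) ∪ {g} = { e, g, q, u, z }.
decls → z cond contributes {z}.
From decls → cond stmt: cond, stmt nullable, take FIRST(cond) ∪ FIRST(stmt) = { e, g, q, u, z }; also ε since the whole RHS is nullable.
Union: FIRST(decls) = { e, g, q, u, z, ε }.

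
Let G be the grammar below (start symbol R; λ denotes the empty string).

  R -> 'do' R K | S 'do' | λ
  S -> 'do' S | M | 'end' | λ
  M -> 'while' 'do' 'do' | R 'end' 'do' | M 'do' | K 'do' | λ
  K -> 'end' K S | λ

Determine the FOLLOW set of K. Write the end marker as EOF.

In R -> 'do' R K: K is at the end, add FOLLOW(R) = { EOF, 'end' }.
In M -> K 'do': add FIRST('do') = { 'do' }.
In K -> 'end' K S: add FIRST(S)\{λ} = { 'do', 'end', 'while' }.
  Since S is nullable, also add FOLLOW(K) = { EOF, 'do', 'end', 'while' }.
Union: FOLLOW(K) = { EOF, 'do', 'end', 'while' }.

{ EOF, 'do', 'end', 'while' }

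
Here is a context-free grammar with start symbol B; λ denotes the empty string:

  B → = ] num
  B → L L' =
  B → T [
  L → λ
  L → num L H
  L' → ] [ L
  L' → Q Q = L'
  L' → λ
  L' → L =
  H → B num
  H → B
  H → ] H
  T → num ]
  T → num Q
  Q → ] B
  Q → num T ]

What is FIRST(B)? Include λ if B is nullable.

B → = ] num contributes {=}.
From B → L L' =: L, L' nullable, take FIRST(L) ∪ FIRST(L') ∪ {=} = { =, ], num }.
From B → T [: add FIRST(T) = { num }.
Union: FIRST(B) = { =, ], num }.

{ =, ], num }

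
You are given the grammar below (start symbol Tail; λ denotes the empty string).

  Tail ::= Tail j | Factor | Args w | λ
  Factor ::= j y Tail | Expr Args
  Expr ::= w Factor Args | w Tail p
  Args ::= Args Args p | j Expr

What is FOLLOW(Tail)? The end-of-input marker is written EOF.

{ EOF, j, p }

Tail is the start symbol, so EOF ∈ FOLLOW(Tail).
In Tail ::= Tail j: add FIRST(j) = { j }.
In Factor ::= j y Tail: Tail is at the end, add FOLLOW(Factor) = { EOF, j, p }.
In Expr ::= w Tail p: add FIRST(p) = { p }.
Union: FOLLOW(Tail) = { EOF, j, p }.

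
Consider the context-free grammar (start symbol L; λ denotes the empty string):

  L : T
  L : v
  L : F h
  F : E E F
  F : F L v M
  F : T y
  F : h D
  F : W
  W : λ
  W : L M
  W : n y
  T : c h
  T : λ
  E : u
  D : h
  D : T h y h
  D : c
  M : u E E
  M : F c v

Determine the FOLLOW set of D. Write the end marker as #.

{ c, h, n, u, v, y }

In F : h D: D is at the end, add FOLLOW(F) = { c, h, n, u, v, y }.
Union: FOLLOW(D) = { c, h, n, u, v, y }.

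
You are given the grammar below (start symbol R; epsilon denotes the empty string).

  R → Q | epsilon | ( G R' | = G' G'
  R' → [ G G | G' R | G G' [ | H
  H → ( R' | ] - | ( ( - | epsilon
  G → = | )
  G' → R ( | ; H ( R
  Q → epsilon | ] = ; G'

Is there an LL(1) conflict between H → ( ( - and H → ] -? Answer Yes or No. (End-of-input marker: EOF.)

FIRST(( ( -) = { ( } and FIRST(] -) = { ] }.
The FIRST sets are disjoint and neither alternative is nullable — no conflict.

No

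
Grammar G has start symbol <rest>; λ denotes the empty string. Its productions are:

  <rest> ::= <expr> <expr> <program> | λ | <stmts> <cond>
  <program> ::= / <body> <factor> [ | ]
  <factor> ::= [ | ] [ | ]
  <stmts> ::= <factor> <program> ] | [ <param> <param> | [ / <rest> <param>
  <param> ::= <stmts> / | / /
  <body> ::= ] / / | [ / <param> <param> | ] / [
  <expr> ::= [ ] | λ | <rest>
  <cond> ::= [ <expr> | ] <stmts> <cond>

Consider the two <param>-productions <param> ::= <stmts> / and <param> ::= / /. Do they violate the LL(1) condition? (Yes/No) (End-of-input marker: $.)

FIRST(<stmts> /) = { [, ] } and FIRST(/ /) = { / }.
The FIRST sets are disjoint and neither alternative is nullable — no conflict.

No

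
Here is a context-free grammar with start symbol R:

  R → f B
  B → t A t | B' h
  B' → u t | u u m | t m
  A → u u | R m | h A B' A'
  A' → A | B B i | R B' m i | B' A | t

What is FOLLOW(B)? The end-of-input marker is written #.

In R → f B: B is at the end, add FOLLOW(R) = { #, m, t, u }.
In A' → B B i: add FIRST(B i) = { t, u }.
In A' → B B i: add FIRST(i) = { i }.
Union: FOLLOW(B) = { #, i, m, t, u }.

{ #, i, m, t, u }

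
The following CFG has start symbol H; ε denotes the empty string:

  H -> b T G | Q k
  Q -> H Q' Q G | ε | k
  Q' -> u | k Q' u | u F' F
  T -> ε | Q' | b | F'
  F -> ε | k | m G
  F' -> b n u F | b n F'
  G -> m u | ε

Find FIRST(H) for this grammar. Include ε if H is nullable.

H -> b T G contributes {b}.
From H -> Q k: Q nullable, take FIRST(Q) ∪ {k} = { b, k }.
Union: FIRST(H) = { b, k }.

{ b, k }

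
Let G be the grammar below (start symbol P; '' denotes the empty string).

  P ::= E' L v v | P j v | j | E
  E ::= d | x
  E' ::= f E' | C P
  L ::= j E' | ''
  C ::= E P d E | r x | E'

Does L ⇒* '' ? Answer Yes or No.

Yes

L has an ''-production, so L ⇒ ''.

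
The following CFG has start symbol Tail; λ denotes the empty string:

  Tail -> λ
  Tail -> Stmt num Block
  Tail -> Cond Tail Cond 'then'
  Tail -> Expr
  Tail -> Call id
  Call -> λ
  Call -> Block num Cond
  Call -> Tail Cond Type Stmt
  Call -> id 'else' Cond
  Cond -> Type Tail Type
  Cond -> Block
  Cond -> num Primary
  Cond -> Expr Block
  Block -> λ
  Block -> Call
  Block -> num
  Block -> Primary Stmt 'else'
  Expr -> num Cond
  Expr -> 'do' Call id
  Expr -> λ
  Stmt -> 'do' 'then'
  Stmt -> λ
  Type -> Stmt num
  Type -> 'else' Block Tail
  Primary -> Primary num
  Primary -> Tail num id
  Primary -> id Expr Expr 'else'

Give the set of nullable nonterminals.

Directly nullable (have an λ-production): Tail, Call, Block, Expr, Stmt.
Cond -> Block with every symbol nullable, so Cond is nullable.
No other nonterminal has a production whose RHS symbols are all nullable.

{ Block, Call, Cond, Expr, Stmt, Tail }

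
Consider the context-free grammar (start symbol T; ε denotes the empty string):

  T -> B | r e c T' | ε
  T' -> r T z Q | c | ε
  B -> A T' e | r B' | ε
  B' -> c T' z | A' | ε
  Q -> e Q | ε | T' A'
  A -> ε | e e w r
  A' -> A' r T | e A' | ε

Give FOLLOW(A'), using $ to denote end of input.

{ $, e, r, z }

In B' -> A': A' is at the end, add FOLLOW(B') = { $, e, r, z }.
In Q -> T' A': A' is at the end, add FOLLOW(Q) = { $, e, r, z }.
In A' -> A' r T: add FIRST(r T) = { r }.
In A' -> e A': A' is at the end, add FOLLOW(A') = { $, e, r, z }.
Union: FOLLOW(A') = { $, e, r, z }.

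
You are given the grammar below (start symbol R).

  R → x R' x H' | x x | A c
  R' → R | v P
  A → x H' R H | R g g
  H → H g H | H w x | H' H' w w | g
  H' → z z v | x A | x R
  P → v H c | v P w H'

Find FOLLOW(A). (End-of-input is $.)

In R → A c: add FIRST(c) = { c }.
In H' → x A: A is at the end, add FOLLOW(H') = { $, g, w, x, z }.
Union: FOLLOW(A) = { $, c, g, w, x, z }.

{ $, c, g, w, x, z }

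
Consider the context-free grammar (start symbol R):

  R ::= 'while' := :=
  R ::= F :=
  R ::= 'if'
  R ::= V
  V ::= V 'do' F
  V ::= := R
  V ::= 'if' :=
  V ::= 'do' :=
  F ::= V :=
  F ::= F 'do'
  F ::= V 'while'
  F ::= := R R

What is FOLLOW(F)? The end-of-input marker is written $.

{ $, 'do', 'if', 'while', := }

In R ::= F :=: add FIRST(:=) = { := }.
In V ::= V 'do' F: F is at the end, add FOLLOW(V) = { $, 'do', 'if', 'while', := }.
In F ::= F 'do': add FIRST('do') = { 'do' }.
Union: FOLLOW(F) = { $, 'do', 'if', 'while', := }.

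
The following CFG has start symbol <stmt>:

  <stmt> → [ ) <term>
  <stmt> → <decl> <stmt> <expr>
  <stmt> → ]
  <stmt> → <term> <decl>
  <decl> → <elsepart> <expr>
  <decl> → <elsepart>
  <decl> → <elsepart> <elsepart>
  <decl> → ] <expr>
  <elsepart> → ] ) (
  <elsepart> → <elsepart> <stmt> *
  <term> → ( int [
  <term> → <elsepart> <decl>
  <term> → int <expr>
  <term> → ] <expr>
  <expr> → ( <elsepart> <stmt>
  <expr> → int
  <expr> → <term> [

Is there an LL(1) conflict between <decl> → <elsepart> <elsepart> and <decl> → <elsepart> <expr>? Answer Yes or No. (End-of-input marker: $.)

Yes

FIRST(<elsepart> <elsepart>) = { ] } and FIRST(<elsepart> <expr>) = { ] }.
Both contain ], so the two alternatives are not disjoint — LL(1) conflict.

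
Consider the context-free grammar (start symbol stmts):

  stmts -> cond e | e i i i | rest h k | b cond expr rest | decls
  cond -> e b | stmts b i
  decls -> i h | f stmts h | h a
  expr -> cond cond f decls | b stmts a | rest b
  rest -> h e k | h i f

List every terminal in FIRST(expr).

From expr -> cond cond f decls: add FIRST(cond) = { b, e, f, h, i }.
expr -> b stmts a contributes {b}.
From expr -> rest b: add FIRST(rest) = { h }.
Union: FIRST(expr) = { b, e, f, h, i }.

{ b, e, f, h, i }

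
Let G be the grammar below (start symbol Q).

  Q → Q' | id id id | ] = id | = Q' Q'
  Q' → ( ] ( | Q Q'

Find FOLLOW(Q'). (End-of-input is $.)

{ $, (, =, ], id }

In Q → Q': Q' is at the end, add FOLLOW(Q) = { $, (, =, ], id }.
In Q → = Q' Q': add FIRST(Q') = { (, =, ], id }.
In Q → = Q' Q': Q' is at the end, add FOLLOW(Q) = { $, (, =, ], id }.
In Q' → Q Q': Q' is at the end, add FOLLOW(Q') = { $, (, =, ], id }.
Union: FOLLOW(Q') = { $, (, =, ], id }.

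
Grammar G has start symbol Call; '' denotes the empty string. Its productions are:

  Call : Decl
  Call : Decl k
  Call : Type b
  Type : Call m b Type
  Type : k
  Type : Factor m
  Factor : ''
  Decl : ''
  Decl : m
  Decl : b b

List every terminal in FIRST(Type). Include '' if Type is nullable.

From Type : Call m b Type: Call nullable, take FIRST(Call) ∪ {m} = { b, k, m }.
Type : k contributes {k}.
From Type : Factor m: Factor nullable, take FIRST(Factor) ∪ {m} = { m }.
Union: FIRST(Type) = { b, k, m }.

{ b, k, m }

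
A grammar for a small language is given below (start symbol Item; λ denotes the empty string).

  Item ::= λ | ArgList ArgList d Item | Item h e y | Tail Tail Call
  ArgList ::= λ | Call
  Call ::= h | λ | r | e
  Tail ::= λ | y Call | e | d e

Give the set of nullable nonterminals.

{ ArgList, Call, Item, Tail }

Directly nullable (have an λ-production): Item, ArgList, Call, Tail.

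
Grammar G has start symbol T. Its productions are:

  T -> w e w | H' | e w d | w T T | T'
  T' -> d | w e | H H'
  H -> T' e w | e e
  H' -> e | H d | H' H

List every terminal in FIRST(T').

T' -> d contributes {d}.
T' -> w e contributes {w}.
From T' -> H H': add FIRST(H) = { d, e, w }.
Union: FIRST(T') = { d, e, w }.

{ d, e, w }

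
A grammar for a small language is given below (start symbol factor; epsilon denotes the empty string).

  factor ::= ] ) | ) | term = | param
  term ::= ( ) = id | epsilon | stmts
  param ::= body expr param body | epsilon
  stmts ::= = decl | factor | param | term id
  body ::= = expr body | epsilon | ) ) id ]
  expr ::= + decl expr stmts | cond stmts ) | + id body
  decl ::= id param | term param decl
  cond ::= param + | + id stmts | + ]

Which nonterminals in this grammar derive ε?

Directly nullable (have an epsilon-production): term, param, body.
stmts ::= factor with every symbol nullable, so stmts is nullable.
factor ::= param with every symbol nullable, so factor is nullable.
No other nonterminal has a production whose RHS symbols are all nullable.

{ body, factor, param, stmts, term }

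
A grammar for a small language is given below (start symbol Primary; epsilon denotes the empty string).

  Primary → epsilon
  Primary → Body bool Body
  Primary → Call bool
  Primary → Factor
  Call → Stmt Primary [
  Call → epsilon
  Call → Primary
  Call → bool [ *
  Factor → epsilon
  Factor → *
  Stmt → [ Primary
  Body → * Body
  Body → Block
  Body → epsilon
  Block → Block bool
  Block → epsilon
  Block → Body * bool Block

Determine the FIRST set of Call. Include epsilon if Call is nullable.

From Call → Stmt Primary [: add FIRST(Stmt) = { [ }.
Call → epsilon contributes epsilon.
From Call → Primary: add FIRST(Primary) = { *, [, bool, epsilon } (including epsilon since Primary is nullable).
Call → bool [ * contributes {bool}.
Union: FIRST(Call) = { *, [, bool, epsilon }.

{ *, [, bool, epsilon }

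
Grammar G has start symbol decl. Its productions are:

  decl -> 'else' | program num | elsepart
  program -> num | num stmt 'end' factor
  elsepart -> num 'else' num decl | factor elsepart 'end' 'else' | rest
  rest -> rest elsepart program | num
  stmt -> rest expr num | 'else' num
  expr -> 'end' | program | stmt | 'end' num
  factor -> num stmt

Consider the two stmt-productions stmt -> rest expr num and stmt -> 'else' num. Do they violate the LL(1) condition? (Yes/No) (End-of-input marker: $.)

No

FIRST(rest expr num) = { num } and FIRST('else' num) = { 'else' }.
The FIRST sets are disjoint and neither alternative is nullable — no conflict.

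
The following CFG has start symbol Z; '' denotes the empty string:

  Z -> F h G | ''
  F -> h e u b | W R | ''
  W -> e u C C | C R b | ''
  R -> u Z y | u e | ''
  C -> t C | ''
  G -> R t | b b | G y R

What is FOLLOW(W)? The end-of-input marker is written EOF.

{ h, u }

In F -> W R: add FIRST(R)\{''} = { u }.
  Since R is nullable, also add FOLLOW(F) = { h }.
Union: FOLLOW(W) = { h, u }.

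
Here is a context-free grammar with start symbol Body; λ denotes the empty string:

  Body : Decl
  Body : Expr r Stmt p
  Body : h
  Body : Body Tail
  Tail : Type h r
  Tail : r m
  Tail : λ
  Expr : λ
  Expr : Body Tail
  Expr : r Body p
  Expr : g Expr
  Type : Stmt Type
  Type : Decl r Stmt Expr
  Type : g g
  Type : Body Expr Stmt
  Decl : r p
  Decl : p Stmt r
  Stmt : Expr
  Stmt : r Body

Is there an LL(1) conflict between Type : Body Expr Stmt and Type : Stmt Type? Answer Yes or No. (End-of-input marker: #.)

Yes

FIRST(Body Expr Stmt) = { g, h, p, r } and FIRST(Stmt Type) = { g, h, p, r }.
Both contain g, so the two alternatives are not disjoint — LL(1) conflict.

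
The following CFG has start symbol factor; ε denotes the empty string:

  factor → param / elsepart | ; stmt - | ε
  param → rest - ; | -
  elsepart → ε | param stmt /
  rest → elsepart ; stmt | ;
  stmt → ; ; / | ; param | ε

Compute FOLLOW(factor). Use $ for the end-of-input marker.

factor is the start symbol, so $ ∈ FOLLOW(factor).
Union: FOLLOW(factor) = { $ }.

{ $ }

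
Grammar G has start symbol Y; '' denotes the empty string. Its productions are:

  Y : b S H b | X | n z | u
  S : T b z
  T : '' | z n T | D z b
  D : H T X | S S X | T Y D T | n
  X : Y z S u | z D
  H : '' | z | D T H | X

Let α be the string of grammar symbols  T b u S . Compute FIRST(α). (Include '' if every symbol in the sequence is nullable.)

{ b, n, u, z }

Add FIRST(T)\{''} = { b, n, u, z }; T is nullable, continue.
b is a terminal; add {b} and stop.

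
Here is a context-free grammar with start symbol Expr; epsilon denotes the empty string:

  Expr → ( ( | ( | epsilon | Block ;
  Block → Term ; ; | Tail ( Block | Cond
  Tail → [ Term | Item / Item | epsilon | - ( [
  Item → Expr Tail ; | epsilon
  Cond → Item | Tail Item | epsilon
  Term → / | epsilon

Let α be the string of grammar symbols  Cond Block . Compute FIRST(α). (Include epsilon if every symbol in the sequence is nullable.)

{ (, -, /, ;, [, epsilon }

Add FIRST(Cond)\{epsilon} = { (, -, /, ;, [ }; Cond is nullable, continue.
Add FIRST(Block)\{epsilon} = { (, -, /, ;, [ }; Block is nullable, continue.
Every symbol is nullable, so include epsilon.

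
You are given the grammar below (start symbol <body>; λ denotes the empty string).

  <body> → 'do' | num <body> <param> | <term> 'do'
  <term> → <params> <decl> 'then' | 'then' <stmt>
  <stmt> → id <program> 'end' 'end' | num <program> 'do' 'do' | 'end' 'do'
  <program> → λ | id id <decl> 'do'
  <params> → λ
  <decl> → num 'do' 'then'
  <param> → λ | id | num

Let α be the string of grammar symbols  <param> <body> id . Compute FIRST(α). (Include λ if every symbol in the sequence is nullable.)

{ 'do', 'then', id, num }

Add FIRST(<param>)\{λ} = { id, num }; <param> is nullable, continue.
Add FIRST(<body>) = { 'do', 'then', num }; <body> is not nullable, stop.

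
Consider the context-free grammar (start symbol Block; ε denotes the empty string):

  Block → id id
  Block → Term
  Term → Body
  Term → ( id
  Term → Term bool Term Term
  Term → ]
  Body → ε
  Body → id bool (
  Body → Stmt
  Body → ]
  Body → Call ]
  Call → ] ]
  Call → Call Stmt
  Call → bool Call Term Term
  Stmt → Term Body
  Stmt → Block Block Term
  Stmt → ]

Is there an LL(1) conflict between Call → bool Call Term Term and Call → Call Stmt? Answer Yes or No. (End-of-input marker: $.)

Yes

FIRST(bool Call Term Term) = { bool } and FIRST(Call Stmt) = { ], bool }.
Both contain bool, so the two alternatives are not disjoint — LL(1) conflict.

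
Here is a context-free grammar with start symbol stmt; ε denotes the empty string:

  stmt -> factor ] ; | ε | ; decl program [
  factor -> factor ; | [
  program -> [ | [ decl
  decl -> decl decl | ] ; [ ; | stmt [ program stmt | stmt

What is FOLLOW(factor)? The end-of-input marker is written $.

{ ;, ] }

In stmt -> factor ] ;: add FIRST(] ;) = { ] }.
In factor -> factor ;: add FIRST(;) = { ; }.
Union: FOLLOW(factor) = { ;, ] }.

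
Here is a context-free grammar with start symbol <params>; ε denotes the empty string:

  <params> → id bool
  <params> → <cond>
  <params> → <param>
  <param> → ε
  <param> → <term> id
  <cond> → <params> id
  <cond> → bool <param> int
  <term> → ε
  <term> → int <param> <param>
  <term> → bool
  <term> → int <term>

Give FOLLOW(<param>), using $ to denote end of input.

{ $, bool, id, int }

In <params> → <param>: <param> is at the end, add FOLLOW(<params>) = { $, id }.
In <cond> → bool <param> int: add FIRST(int) = { int }.
In <term> → int <param> <param>: add FIRST(<param>)\{ε} = { bool, id, int }.
  Since <param> is nullable, also add FOLLOW(<term>) = { id }.
In <term> → int <param> <param>: <param> is at the end, add FOLLOW(<term>) = { id }.
Union: FOLLOW(<param>) = { $, bool, id, int }.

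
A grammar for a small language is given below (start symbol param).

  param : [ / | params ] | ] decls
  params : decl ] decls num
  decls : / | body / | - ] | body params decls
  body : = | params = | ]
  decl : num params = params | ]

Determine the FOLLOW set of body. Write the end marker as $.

{ /, ], num }

In decls : body /: add FIRST(/) = { / }.
In decls : body params decls: add FIRST(params decls) = { ], num }.
Union: FOLLOW(body) = { /, ], num }.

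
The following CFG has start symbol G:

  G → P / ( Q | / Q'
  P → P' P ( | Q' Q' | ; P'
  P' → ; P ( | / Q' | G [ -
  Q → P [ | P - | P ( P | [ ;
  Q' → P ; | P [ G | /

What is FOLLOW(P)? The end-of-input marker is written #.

{ #, (, -, /, ;, [ }

In G → P / ( Q: add FIRST(/ ( Q) = { / }.
In P → P' P (: add FIRST(() = { ( }.
In P' → ; P (: add FIRST(() = { ( }.
In Q → P [: add FIRST([) = { [ }.
In Q → P -: add FIRST(-) = { - }.
In Q → P ( P: add FIRST(( P) = { ( }.
In Q → P ( P: P is at the end, add FOLLOW(Q) = { #, (, -, /, ;, [ }.
In Q' → P ;: add FIRST(;) = { ; }.
In Q' → P [ G: add FIRST([ G) = { [ }.
Union: FOLLOW(P) = { #, (, -, /, ;, [ }.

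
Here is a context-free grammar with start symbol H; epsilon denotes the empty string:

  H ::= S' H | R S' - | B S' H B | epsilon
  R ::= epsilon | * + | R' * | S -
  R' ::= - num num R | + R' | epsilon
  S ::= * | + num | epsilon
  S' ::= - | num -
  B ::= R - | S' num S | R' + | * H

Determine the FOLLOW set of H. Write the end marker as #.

{ #, *, +, -, num }

H is the start symbol, so # ∈ FOLLOW(H).
In H ::= S' H: H is at the end, add FOLLOW(H) = { #, *, +, -, num }.
In H ::= B S' H B: add FIRST(B) = { *, +, -, num }.
In B ::= * H: H is at the end, add FOLLOW(B) = { #, *, +, -, num }.
Union: FOLLOW(H) = { #, *, +, -, num }.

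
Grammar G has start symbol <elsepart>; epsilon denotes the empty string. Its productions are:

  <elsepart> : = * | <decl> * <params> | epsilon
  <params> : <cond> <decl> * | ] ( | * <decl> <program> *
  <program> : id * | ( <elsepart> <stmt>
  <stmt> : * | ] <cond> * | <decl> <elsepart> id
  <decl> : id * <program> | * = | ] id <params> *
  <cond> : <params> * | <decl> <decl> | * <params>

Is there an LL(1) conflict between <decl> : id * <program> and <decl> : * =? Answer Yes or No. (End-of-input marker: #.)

FIRST(id * <program>) = { id } and FIRST(* =) = { * }.
The FIRST sets are disjoint and neither alternative is nullable — no conflict.

No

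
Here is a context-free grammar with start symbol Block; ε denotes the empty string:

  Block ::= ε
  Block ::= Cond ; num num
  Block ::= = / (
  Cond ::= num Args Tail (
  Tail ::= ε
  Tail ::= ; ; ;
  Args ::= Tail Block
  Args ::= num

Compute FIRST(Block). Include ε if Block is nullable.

Block ::= ε contributes ε.
From Block ::= Cond ; num num: add FIRST(Cond) = { num }.
Block ::= = / ( contributes {=}.
Union: FIRST(Block) = { =, num, ε }.

{ =, num, ε }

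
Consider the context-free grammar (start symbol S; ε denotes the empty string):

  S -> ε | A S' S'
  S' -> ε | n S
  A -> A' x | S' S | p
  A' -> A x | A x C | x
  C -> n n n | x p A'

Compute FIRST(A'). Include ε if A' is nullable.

{ n, p, x }

From A' -> A x: A nullable, take FIRST(A) ∪ {x} = { n, p, x }.
From A' -> A x C: A nullable, take FIRST(A) ∪ {x} = { n, p, x }.
A' -> x contributes {x}.
Union: FIRST(A') = { n, p, x }.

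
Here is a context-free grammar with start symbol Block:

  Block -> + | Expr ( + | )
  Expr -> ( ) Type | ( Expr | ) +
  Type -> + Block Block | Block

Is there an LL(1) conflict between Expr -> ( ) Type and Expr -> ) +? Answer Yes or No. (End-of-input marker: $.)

FIRST(( ) Type) = { ( } and FIRST() +) = { ) }.
The FIRST sets are disjoint and neither alternative is nullable — no conflict.

No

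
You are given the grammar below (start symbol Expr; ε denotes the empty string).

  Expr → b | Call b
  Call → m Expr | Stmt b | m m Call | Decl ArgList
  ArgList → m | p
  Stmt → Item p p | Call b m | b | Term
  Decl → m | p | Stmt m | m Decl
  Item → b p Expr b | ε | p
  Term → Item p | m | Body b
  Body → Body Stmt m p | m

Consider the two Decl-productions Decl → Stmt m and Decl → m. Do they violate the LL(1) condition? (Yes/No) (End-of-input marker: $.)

FIRST(Stmt m) = { b, m, p } and FIRST(m) = { m }.
Both contain m, so the two alternatives are not disjoint — LL(1) conflict.

Yes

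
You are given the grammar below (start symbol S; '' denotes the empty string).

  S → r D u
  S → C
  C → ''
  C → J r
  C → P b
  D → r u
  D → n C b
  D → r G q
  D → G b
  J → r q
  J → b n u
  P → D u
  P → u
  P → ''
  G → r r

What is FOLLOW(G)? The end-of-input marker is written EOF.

{ b, q }

In D → r G q: add FIRST(q) = { q }.
In D → G b: add FIRST(b) = { b }.
Union: FOLLOW(G) = { b, q }.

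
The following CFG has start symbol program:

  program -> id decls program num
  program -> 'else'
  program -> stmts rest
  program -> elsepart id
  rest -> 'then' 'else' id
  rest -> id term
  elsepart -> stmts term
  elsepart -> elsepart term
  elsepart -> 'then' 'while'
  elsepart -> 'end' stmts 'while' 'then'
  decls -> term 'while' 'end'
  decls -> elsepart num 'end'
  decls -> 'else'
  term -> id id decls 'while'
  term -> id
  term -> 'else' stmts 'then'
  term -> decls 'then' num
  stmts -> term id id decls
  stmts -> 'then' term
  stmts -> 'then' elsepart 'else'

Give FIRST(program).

program -> id decls program num contributes {id}.
program -> 'else' contributes {'else'}.
From program -> stmts rest: add FIRST(stmts) = { 'else', 'end', 'then', id }.
From program -> elsepart id: add FIRST(elsepart) = { 'else', 'end', 'then', id }.
Union: FIRST(program) = { 'else', 'end', 'then', id }.

{ 'else', 'end', 'then', id }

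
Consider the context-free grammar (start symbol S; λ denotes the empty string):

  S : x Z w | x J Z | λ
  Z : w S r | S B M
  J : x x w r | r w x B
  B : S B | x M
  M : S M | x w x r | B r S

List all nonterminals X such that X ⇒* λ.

{ S }

Directly nullable (have an λ-production): S.
No other nonterminal has a production whose RHS symbols are all nullable.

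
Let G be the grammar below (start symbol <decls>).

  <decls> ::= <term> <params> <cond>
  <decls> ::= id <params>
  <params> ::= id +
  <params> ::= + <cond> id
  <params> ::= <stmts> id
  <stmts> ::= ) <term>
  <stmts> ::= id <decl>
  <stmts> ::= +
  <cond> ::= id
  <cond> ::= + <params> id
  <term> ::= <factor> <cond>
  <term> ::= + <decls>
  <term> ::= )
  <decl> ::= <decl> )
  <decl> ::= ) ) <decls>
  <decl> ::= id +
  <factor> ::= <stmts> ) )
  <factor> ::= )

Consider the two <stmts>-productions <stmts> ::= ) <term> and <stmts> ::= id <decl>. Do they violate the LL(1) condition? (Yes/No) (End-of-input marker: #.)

FIRST() <term>) = { ) } and FIRST(id <decl>) = { id }.
The FIRST sets are disjoint and neither alternative is nullable — no conflict.

No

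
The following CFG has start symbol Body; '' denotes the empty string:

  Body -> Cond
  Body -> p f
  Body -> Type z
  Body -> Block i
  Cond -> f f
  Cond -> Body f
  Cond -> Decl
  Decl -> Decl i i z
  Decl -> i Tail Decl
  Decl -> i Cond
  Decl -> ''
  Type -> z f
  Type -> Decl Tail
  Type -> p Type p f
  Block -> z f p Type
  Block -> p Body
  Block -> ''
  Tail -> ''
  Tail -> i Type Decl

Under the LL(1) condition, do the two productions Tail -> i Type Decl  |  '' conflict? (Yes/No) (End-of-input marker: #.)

FIRST(i Type Decl) = { i } and FIRST('') = { '' }.
The second alternative is nullable and FOLLOW(Tail) = { #, f, i, p, z } shares i with FIRST of the first — conflict.

Yes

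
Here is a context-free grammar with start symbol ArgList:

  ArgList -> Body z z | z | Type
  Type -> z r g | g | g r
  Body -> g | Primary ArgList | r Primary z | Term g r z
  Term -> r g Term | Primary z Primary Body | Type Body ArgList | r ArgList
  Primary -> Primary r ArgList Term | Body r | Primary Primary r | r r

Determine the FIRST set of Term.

{ g, r, z }

Term -> r g Term contributes {r}.
From Term -> Primary z Primary Body: add FIRST(Primary) = { g, r, z }.
From Term -> Type Body ArgList: add FIRST(Type) = { g, z }.
Term -> r ArgList contributes {r}.
Union: FIRST(Term) = { g, r, z }.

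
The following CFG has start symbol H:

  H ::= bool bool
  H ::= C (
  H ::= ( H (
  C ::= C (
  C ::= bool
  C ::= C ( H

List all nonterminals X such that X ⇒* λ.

{ } (none)

No nonterminal has an empty production or an RHS whose symbols are all nullable.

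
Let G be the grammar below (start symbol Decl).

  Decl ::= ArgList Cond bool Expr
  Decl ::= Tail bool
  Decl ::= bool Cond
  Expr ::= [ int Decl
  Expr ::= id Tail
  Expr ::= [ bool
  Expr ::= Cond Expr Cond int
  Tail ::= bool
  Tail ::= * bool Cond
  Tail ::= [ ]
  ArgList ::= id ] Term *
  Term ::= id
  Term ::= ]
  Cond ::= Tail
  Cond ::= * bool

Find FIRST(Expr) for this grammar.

Expr ::= [ int Decl contributes {[}.
Expr ::= id Tail contributes {id}.
Expr ::= [ bool contributes {[}.
From Expr ::= Cond Expr Cond int: add FIRST(Cond) = { *, [, bool }.
Union: FIRST(Expr) = { *, [, bool, id }.

{ *, [, bool, id }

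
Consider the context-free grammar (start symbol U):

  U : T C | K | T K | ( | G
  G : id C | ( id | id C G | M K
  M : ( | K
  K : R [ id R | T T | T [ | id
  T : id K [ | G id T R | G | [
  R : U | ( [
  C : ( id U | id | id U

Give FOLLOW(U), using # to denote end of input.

{ #, (, [, id }

U is the start symbol, so # ∈ FOLLOW(U).
In R : U: U is at the end, add FOLLOW(R) = { #, (, [, id }.
In C : ( id U: U is at the end, add FOLLOW(C) = { #, (, [, id }.
In C : id U: U is at the end, add FOLLOW(C) = { #, (, [, id }.
Union: FOLLOW(U) = { #, (, [, id }.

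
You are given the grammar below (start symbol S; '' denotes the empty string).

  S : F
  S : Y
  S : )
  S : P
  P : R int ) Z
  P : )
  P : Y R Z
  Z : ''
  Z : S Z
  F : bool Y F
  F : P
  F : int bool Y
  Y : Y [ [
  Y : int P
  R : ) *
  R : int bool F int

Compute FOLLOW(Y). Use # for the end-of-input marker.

In S : Y: Y is at the end, add FOLLOW(S) = { #, ), [, bool, int }.
In P : Y R Z: add FIRST(R Z) = { ), int }.
In F : bool Y F: add FIRST(F) = { ), bool, int }.
In F : int bool Y: Y is at the end, add FOLLOW(F) = { #, ), [, bool, int }.
In Y : Y [ [: add FIRST([ [) = { [ }.
Union: FOLLOW(Y) = { #, ), [, bool, int }.

{ #, ), [, bool, int }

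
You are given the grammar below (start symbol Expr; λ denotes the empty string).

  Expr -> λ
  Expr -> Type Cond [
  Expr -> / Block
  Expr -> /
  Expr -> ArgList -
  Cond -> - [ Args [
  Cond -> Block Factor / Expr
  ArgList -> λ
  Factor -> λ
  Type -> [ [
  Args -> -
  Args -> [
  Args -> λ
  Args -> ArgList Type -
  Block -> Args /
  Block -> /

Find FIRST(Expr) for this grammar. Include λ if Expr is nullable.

Expr -> λ contributes λ.
From Expr -> Type Cond [: add FIRST(Type) = { [ }.
Expr -> / Block contributes {/}.
Expr -> / contributes {/}.
From Expr -> ArgList -: ArgList nullable, take FIRST(ArgList) ∪ {-} = { - }.
Union: FIRST(Expr) = { -, /, [, λ }.

{ -, /, [, λ }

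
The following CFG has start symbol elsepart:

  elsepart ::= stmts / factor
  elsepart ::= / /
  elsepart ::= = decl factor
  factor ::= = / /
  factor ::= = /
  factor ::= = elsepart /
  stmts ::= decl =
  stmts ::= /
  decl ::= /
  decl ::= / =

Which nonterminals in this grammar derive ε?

{ } (none)

No nonterminal has an empty production or an RHS whose symbols are all nullable.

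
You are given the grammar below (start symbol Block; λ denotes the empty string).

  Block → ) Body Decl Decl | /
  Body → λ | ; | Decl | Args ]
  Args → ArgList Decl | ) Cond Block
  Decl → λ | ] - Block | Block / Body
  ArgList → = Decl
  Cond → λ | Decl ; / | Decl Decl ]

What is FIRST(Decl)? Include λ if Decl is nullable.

Decl → λ contributes λ.
Decl → ] - Block contributes {]}.
From Decl → Block / Body: add FIRST(Block) = { ), / }.
Union: FIRST(Decl) = { ), /, ], λ }.

{ ), /, ], λ }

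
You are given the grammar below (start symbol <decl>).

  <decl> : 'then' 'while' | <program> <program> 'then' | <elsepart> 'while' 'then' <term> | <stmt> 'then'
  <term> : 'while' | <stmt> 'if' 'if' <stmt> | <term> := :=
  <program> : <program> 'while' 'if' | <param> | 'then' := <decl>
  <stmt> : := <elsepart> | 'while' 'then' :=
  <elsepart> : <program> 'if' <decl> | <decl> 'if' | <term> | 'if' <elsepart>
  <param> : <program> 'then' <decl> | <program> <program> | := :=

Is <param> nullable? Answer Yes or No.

No

No nonterminal in this grammar is nullable.
No production of <param> has an RHS whose symbols are all nullable, so <param> is not nullable.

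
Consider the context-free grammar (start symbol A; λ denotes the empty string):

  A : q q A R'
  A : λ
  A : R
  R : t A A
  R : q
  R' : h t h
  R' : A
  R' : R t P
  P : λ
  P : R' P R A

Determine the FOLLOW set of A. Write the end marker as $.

{ $, h, q, t }

A is the start symbol, so $ ∈ FOLLOW(A).
In A : q q A R': add FIRST(R')\{λ} = { h, q, t }.
  Since R' is nullable, also add FOLLOW(A) = { $, h, q, t }.
In R : t A A: add FIRST(A)\{λ} = { q, t }.
  Since A is nullable, also add FOLLOW(R) = { $, h, q, t }.
In R : t A A: A is at the end, add FOLLOW(R) = { $, h, q, t }.
In R' : A: A is at the end, add FOLLOW(R') = { $, h, q, t }.
In P : R' P R A: A is at the end, add FOLLOW(P) = { $, h, q, t }.
Union: FOLLOW(A) = { $, h, q, t }.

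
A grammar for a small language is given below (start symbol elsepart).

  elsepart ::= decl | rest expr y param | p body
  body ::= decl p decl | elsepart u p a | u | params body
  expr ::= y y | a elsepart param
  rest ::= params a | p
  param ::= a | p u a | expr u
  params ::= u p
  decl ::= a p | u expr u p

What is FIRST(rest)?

From rest ::= params a: add FIRST(params) = { u }.
rest ::= p contributes {p}.
Union: FIRST(rest) = { p, u }.

{ p, u }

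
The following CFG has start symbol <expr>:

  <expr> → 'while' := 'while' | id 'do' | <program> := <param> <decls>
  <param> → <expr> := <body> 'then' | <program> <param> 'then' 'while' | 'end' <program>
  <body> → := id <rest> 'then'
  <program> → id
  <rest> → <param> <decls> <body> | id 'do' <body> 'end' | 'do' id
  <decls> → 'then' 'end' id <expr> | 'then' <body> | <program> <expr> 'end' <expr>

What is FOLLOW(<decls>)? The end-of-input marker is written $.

{ $, 'end', := }

In <expr> → <program> := <param> <decls>: <decls> is at the end, add FOLLOW(<expr>) = { $, 'end', := }.
In <rest> → <param> <decls> <body>: add FIRST(<body>) = { := }.
Union: FOLLOW(<decls>) = { $, 'end', := }.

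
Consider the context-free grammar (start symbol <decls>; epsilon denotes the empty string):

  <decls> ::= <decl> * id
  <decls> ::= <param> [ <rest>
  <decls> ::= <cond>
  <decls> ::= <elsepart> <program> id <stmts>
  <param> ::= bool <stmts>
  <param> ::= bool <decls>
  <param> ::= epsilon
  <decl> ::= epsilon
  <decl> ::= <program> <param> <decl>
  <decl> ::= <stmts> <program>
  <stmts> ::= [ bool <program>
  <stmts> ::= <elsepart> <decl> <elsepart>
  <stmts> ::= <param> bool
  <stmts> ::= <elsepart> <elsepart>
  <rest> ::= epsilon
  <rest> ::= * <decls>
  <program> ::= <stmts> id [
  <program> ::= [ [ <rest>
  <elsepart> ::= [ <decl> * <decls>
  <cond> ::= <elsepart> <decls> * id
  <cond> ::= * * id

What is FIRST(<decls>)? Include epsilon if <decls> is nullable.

From <decls> ::= <decl> * id: <decl> nullable, take FIRST(<decl>) ∪ {*} = { *, [, bool }.
From <decls> ::= <param> [ <rest>: <param> nullable, take FIRST(<param>) ∪ {[} = { [, bool }.
From <decls> ::= <cond>: add FIRST(<cond>) = { *, [ }.
From <decls> ::= <elsepart> <program> id <stmts>: add FIRST(<elsepart>) = { [ }.
Union: FIRST(<decls>) = { *, [, bool }.

{ *, [, bool }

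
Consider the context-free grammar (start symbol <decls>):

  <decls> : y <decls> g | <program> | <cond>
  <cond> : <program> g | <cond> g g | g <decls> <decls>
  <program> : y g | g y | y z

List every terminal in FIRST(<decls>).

{ g, y }

<decls> : y <decls> g contributes {y}.
From <decls> : <program>: add FIRST(<program>) = { g, y }.
From <decls> : <cond>: add FIRST(<cond>) = { g, y }.
Union: FIRST(<decls>) = { g, y }.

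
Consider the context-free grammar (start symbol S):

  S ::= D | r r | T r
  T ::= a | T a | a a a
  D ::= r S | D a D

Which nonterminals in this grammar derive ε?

{ } (none)

No nonterminal has an empty production or an RHS whose symbols are all nullable.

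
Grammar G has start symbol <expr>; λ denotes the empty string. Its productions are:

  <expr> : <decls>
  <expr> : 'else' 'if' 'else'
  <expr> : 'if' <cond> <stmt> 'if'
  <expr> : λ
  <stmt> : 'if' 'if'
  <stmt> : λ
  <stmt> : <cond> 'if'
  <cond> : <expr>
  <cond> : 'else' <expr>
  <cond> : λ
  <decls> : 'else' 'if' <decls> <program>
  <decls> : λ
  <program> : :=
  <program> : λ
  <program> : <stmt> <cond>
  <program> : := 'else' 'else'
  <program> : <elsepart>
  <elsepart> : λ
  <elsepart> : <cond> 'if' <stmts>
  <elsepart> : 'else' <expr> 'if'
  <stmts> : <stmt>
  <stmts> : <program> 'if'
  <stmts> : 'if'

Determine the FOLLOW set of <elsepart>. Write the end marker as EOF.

In <program> : <elsepart>: <elsepart> is at the end, add FOLLOW(<program>) = { EOF, 'else', 'if', := }.
Union: FOLLOW(<elsepart>) = { EOF, 'else', 'if', := }.

{ EOF, 'else', 'if', := }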